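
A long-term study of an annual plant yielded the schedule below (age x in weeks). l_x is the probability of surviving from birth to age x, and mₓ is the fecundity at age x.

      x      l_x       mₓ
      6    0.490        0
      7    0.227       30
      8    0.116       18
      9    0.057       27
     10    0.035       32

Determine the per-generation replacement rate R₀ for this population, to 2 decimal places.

R₀ = Σ l_x mₓ:
  age 6: 0.490 × 0 = 0.0000
  age 7: 0.227 × 30 = 6.8100
  age 8: 0.116 × 18 = 2.0880
  age 9: 0.057 × 27 = 1.5390
  age 10: 0.035 × 32 = 1.1200
R₀ = 0.0000 + 6.8100 + 2.0880 + 1.5390 + 1.1200 = 11.5570

11.56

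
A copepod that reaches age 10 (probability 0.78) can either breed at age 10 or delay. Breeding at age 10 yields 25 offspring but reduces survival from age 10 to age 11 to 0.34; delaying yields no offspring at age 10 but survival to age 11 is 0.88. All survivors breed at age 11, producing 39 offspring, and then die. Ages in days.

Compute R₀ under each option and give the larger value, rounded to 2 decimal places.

29.84

breed at age 10: R₀ = 0.78 × (25 + 0.34 × 39) = 0.78 × 38.2600 = 29.8428
delay to age 11: R₀ = 0.78 × (0.88 × 39) = 0.78 × 34.3200 = 26.7696
Higher: breed at age 10 (29.8428).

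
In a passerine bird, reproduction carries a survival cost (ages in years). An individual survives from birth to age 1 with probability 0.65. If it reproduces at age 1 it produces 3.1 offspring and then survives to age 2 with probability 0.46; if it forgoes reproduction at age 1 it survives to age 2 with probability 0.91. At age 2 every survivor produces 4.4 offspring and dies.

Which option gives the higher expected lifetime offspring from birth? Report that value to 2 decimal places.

breed at age 1: R₀ = 0.65 × (3.1 + 0.46 × 4.4) = 0.65 × 5.1240 = 3.3306
delay to age 2: R₀ = 0.65 × (0.91 × 4.4) = 0.65 × 4.0040 = 2.6026
Higher: breed at age 1 (3.3306).

3.33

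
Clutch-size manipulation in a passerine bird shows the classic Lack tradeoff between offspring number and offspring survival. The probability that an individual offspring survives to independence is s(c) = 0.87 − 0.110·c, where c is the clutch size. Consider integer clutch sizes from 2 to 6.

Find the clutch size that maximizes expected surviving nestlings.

Expected surviving nestlings = c × s(c):
  c=2: 2 × 0.650 = 1.300
  c=3: 3 × 0.540 = 1.620
  c=4: 4 × 0.430 = 1.720
  c=5: 5 × 0.320 = 1.600
  c=6: 6 × 0.210 = 1.260
Maximum at c = 4 (1.720 surviving nestlings).

4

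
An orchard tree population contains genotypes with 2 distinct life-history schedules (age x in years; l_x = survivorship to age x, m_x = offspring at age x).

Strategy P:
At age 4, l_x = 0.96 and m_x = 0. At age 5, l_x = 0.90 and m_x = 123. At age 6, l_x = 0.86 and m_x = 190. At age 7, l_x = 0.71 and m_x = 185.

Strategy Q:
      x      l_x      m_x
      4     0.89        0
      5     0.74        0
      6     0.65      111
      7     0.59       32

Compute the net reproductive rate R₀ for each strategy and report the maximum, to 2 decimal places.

Strategy P: R₀ = 0.96×0 + 0.90×123 + 0.86×190 + 0.71×185 = 405.4500
Strategy Q: R₀ = 0.89×0 + 0.74×0 + 0.65×111 + 0.59×32 = 91.0300
Highest R₀: strategy P with 405.4500.

405.45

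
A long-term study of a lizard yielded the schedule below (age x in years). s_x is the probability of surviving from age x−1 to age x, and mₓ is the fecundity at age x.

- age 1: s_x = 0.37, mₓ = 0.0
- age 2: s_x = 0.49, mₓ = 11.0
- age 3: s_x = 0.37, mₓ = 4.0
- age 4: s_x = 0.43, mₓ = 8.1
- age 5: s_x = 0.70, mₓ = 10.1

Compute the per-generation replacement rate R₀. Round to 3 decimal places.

2.700

Survivorship from birth: l_x = s_1·s_2·…·s_x.
  l_1 = 0.37000
  l_2 = 0.18130
  l_3 = 0.06708
  l_4 = 0.02884
  l_5 = 0.02019
R₀ = Σ l_x mₓ:
  age 1: 0.37000 × 0.0 = 0.0000
  age 2: 0.18130 × 11.0 = 1.9943
  age 3: 0.06708 × 4.0 = 0.2683
  age 4: 0.02884 × 8.1 = 0.2336
  age 5: 0.02019 × 10.1 = 0.2039
R₀ = 0.0000 + 1.9943 + 0.2683 + 0.2336 + 0.2039 = 2.7001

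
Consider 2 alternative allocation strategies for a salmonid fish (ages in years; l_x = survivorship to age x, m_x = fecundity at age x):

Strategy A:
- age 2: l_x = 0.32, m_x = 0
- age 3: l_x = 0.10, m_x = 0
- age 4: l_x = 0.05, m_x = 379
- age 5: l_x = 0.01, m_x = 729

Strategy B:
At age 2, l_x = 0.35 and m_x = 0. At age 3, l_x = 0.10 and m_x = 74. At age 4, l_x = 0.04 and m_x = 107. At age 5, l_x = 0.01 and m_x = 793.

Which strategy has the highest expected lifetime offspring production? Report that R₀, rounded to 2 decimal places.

Strategy A: R₀ = 0.32×0 + 0.10×0 + 0.05×379 + 0.01×729 = 26.2400
Strategy B: R₀ = 0.35×0 + 0.10×74 + 0.04×107 + 0.01×793 = 19.6100
Highest R₀: strategy A with 26.2400.

26.24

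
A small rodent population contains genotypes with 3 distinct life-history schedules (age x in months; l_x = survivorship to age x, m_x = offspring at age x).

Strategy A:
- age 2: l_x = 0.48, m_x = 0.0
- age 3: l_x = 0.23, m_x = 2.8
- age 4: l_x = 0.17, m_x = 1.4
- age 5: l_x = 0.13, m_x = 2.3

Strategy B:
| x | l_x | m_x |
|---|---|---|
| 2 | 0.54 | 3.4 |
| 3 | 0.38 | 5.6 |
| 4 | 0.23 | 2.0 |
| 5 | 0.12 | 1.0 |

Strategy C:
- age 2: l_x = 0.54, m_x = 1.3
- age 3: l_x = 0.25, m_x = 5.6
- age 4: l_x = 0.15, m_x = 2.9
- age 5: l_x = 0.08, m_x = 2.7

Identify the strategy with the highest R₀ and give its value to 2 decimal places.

Strategy A: R₀ = 0.48×0.0 + 0.23×2.8 + 0.17×1.4 + 0.13×2.3 = 1.1810
Strategy B: R₀ = 0.54×3.4 + 0.38×5.6 + 0.23×2.0 + 0.12×1.0 = 4.5440
Strategy C: R₀ = 0.54×1.3 + 0.25×5.6 + 0.15×2.9 + 0.08×2.7 = 2.7530
Highest R₀: strategy B with 4.5440.

4.54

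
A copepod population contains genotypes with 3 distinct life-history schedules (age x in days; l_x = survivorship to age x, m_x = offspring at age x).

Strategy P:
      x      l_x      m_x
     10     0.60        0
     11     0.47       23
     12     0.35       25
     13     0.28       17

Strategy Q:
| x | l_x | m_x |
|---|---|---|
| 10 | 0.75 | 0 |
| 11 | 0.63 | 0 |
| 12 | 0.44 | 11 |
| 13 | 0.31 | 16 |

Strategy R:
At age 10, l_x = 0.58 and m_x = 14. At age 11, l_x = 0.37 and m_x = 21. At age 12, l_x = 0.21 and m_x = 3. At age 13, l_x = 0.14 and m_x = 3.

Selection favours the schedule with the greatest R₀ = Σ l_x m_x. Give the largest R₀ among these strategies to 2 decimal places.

24.32

Strategy P: R₀ = 0.60×0 + 0.47×23 + 0.35×25 + 0.28×17 = 24.3200
Strategy Q: R₀ = 0.75×0 + 0.63×0 + 0.44×11 + 0.31×16 = 9.8000
Strategy R: R₀ = 0.58×14 + 0.37×21 + 0.21×3 + 0.14×3 = 16.9400
Highest R₀: strategy P with 24.3200.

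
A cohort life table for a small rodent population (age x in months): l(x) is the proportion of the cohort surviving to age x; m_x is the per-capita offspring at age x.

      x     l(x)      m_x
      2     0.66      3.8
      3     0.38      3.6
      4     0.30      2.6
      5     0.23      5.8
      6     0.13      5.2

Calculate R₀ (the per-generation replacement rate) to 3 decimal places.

6.666

R₀ = Σ l(x) m_x:
  age 2: 0.66 × 3.8 = 2.5080
  age 3: 0.38 × 3.6 = 1.3680
  age 4: 0.30 × 2.6 = 0.7800
  age 5: 0.23 × 5.8 = 1.3340
  age 6: 0.13 × 5.2 = 0.6760
R₀ = 2.5080 + 1.3680 + 0.7800 + 1.3340 + 0.6760 = 6.6660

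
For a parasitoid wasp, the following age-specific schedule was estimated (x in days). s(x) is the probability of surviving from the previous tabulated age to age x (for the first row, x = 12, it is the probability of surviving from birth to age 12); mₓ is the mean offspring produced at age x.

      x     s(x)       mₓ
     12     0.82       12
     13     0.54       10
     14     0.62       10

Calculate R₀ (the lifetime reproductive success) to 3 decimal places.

Survivorship from birth: l_x = s_12·s_13·…·s_x.
  l_12 = 0.82000
  l_13 = 0.44280
  l_14 = 0.27454
R₀ = Σ l_x mₓ:
  age 12: 0.82000 × 12 = 9.8400
  age 13: 0.44280 × 10 = 4.4280
  age 14: 0.27454 × 10 = 2.7454
R₀ = 9.8400 + 4.4280 + 2.7454 = 17.0134

17.013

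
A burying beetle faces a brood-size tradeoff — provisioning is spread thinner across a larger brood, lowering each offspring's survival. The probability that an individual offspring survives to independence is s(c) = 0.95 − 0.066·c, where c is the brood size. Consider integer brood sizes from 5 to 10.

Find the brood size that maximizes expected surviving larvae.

Expected surviving larvae = c × s(c):
  c=5: 5 × 0.620 = 3.100
  c=6: 6 × 0.554 = 3.324
  c=7: 7 × 0.488 = 3.416
  c=8: 8 × 0.422 = 3.376
  c=9: 9 × 0.356 = 3.204
  c=10: 10 × 0.290 = 2.900
Maximum at c = 7 (3.416 surviving larvae).

7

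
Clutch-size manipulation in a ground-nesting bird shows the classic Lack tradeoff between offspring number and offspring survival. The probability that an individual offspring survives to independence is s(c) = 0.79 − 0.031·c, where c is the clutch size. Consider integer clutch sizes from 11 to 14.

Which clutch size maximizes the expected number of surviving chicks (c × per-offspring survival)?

13

Expected surviving chicks = c × s(c):
  c=11: 11 × 0.449 = 4.939
  c=12: 12 × 0.418 = 5.016
  c=13: 13 × 0.387 = 5.031
  c=14: 14 × 0.356 = 4.984
Maximum at c = 13 (5.031 surviving chicks).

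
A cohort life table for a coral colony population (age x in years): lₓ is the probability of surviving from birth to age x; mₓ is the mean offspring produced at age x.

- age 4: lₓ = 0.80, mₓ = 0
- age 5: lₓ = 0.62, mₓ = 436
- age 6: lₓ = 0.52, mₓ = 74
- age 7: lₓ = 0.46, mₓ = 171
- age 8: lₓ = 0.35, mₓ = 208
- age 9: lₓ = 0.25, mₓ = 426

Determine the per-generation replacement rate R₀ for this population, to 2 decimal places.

566.76

R₀ = Σ lₓ mₓ:
  age 4: 0.80 × 0 = 0.0000
  age 5: 0.62 × 436 = 270.3200
  age 6: 0.52 × 74 = 38.4800
  age 7: 0.46 × 171 = 78.6600
  age 8: 0.35 × 208 = 72.8000
  age 9: 0.25 × 426 = 106.5000
R₀ = 0.0000 + 270.3200 + 38.4800 + 78.6600 + 72.8000 + 106.5000 = 566.7600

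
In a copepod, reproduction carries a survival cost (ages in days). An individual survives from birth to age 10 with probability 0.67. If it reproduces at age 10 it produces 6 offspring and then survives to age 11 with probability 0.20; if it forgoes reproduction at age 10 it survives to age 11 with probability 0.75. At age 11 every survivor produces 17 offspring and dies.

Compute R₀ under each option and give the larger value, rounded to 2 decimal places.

8.54

breed at age 10: R₀ = 0.67 × (6 + 0.20 × 17) = 0.67 × 9.4000 = 6.2980
delay to age 11: R₀ = 0.67 × (0.75 × 17) = 0.67 × 12.7500 = 8.5425
Higher: delay to age 11 (8.5425).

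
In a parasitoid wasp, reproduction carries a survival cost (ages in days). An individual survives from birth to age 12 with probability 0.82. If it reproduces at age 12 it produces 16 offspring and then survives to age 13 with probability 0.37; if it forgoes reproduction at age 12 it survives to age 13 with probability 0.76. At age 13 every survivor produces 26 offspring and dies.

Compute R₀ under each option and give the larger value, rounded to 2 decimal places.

21.01

breed at age 12: R₀ = 0.82 × (16 + 0.37 × 26) = 0.82 × 25.6200 = 21.0084
delay to age 13: R₀ = 0.82 × (0.76 × 26) = 0.82 × 19.7600 = 16.2032
Higher: breed at age 12 (21.0084).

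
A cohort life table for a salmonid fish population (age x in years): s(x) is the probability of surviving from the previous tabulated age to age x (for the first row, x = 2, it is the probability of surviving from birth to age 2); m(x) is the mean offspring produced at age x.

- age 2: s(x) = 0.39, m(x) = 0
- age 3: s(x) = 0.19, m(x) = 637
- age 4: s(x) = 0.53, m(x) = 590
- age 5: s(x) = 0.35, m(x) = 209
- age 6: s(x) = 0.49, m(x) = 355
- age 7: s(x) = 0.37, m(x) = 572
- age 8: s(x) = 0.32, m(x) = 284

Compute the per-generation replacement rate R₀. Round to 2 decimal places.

77.29

Survivorship from birth: l_x = s_2·s_3·…·s_x.
  l_2 = 0.39000
  l_3 = 0.07410
  l_4 = 0.03927
  l_5 = 0.01375
  l_6 = 0.00674
  l_7 = 0.00249
  l_8 = 0.00080
R₀ = Σ l_x m(x):
  age 2: 0.39000 × 0 = 0.0000
  age 3: 0.07410 × 637 = 47.2017
  age 4: 0.03927 × 590 = 23.1693
  age 5: 0.01375 × 209 = 2.8737
  age 6: 0.00674 × 355 = 2.3927
  age 7: 0.00249 × 572 = 1.4243
  age 8: 0.00080 × 284 = 0.2272
R₀ = 0.0000 + 47.2017 + 23.1693 + 2.8737 + 2.3927 + 1.4243 + 0.2272 = 77.2889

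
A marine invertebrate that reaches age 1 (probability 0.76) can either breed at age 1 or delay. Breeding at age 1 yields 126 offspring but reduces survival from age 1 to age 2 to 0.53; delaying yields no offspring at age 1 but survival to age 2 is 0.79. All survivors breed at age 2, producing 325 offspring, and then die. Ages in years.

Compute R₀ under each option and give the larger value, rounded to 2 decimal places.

226.67

breed at age 1: R₀ = 0.76 × (126 + 0.53 × 325) = 0.76 × 298.2500 = 226.6700
delay to age 2: R₀ = 0.76 × (0.79 × 325) = 0.76 × 256.7500 = 195.1300
Higher: breed at age 1 (226.6700).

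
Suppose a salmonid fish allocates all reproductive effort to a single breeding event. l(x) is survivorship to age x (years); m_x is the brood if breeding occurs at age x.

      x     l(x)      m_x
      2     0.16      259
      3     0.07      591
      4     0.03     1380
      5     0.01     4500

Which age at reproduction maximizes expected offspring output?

Expected offspring if breeding at age x = l(x) × m_x:
  age 2: 0.16 × 259 = 41.440
  age 3: 0.07 × 591 = 41.370
  age 4: 0.03 × 1380 = 41.400
  age 5: 0.01 × 4500 = 45.000
Maximum at age 5 (45.000).

5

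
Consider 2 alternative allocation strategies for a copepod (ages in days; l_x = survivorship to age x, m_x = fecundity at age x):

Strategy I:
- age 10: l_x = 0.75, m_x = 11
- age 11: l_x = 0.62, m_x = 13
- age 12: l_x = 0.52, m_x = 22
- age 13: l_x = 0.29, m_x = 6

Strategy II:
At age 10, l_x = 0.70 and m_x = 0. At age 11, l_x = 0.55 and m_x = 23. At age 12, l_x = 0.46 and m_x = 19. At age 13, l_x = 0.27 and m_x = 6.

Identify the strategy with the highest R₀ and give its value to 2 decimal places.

29.49

Strategy I: R₀ = 0.75×11 + 0.62×13 + 0.52×22 + 0.29×6 = 29.4900
Strategy II: R₀ = 0.70×0 + 0.55×23 + 0.46×19 + 0.27×6 = 23.0100
Highest R₀: strategy I with 29.4900.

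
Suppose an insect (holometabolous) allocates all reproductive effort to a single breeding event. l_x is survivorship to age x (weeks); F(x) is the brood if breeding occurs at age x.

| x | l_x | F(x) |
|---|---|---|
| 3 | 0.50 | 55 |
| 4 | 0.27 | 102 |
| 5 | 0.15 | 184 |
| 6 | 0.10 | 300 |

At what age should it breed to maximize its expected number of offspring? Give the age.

Expected offspring if breeding at age x = l_x × F(x):
  age 3: 0.50 × 55 = 27.500
  age 4: 0.27 × 102 = 27.540
  age 5: 0.15 × 184 = 27.600
  age 6: 0.10 × 300 = 30.000
Maximum at age 6 (30.000).

6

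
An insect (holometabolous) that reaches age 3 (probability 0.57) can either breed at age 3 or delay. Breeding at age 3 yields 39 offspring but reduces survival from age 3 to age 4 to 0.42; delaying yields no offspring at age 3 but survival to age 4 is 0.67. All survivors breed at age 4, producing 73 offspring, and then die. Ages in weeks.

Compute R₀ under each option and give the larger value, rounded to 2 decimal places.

39.71

breed at age 3: R₀ = 0.57 × (39 + 0.42 × 73) = 0.57 × 69.6600 = 39.7062
delay to age 4: R₀ = 0.57 × (0.67 × 73) = 0.57 × 48.9100 = 27.8787
Higher: breed at age 3 (39.7062).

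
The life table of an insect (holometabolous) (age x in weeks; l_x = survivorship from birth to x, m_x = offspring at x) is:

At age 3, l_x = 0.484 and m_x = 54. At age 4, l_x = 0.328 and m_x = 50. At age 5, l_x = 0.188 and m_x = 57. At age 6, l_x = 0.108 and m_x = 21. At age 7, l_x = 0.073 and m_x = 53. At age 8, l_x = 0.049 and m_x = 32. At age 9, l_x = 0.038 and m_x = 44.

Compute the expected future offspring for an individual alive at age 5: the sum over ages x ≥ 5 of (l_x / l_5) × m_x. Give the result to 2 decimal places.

l_5 = 0.188. Conditional survival from age 5 to x is l_x / l_5.
  x=5: (0.188/0.188) × 57 = 57.0000
  x=6: (0.108/0.188) × 21 = 12.0638
  x=7: (0.073/0.188) × 53 = 20.5798
  x=8: (0.049/0.188) × 32 = 8.3404
  x=9: (0.038/0.188) × 44 = 8.8936
Sum = 57.0000 + 12.0638 + 20.5798 + 8.3404 + 8.8936 = 106.8777

106.88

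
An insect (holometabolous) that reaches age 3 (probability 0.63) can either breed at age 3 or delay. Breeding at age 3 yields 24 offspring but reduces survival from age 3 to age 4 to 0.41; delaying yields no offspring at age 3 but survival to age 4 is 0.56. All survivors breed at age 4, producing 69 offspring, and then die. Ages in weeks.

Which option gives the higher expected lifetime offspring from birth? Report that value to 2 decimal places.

breed at age 3: R₀ = 0.63 × (24 + 0.41 × 69) = 0.63 × 52.2900 = 32.9427
delay to age 4: R₀ = 0.63 × (0.56 × 69) = 0.63 × 38.6400 = 24.3432
Higher: breed at age 3 (32.9427).

32.94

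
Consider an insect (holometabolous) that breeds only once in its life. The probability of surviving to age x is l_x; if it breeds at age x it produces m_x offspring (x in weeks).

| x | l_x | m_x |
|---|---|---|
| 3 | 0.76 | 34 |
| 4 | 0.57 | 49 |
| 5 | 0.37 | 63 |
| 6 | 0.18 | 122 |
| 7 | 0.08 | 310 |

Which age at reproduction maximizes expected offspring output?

4

Expected offspring if breeding at age x = l_x × m_x:
  age 3: 0.76 × 34 = 25.840
  age 4: 0.57 × 49 = 27.930
  age 5: 0.37 × 63 = 23.310
  age 6: 0.18 × 122 = 21.960
  age 7: 0.08 × 310 = 24.800
Maximum at age 4 (27.930).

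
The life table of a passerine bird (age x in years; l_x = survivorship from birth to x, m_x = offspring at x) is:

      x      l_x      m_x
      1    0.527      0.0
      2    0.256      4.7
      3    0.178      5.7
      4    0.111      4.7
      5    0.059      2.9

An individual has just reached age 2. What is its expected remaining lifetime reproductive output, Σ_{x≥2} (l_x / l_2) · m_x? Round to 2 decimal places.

11.37

l_2 = 0.256. Conditional survival from age 2 to x is l_x / l_2.
  x=2: (0.256/0.256) × 4.7 = 4.7000
  x=3: (0.178/0.256) × 5.7 = 3.9633
  x=4: (0.111/0.256) × 4.7 = 2.0379
  x=5: (0.059/0.256) × 2.9 = 0.6684
Sum = 4.7000 + 3.9633 + 2.0379 + 0.6684 = 11.3695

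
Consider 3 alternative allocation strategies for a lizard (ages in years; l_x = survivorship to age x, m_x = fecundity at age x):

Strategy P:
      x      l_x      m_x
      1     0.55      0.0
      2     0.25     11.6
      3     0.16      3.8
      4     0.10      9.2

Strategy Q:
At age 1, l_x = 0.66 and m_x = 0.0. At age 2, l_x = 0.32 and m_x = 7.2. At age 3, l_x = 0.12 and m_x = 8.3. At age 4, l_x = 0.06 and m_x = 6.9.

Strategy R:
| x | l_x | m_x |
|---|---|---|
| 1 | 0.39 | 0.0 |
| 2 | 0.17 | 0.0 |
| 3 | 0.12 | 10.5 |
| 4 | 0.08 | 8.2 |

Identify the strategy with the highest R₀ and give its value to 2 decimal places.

Strategy P: R₀ = 0.55×0.0 + 0.25×11.6 + 0.16×3.8 + 0.10×9.2 = 4.4280
Strategy Q: R₀ = 0.66×0.0 + 0.32×7.2 + 0.12×8.3 + 0.06×6.9 = 3.7140
Strategy R: R₀ = 0.39×0.0 + 0.17×0.0 + 0.12×10.5 + 0.08×8.2 = 1.9160
Highest R₀: strategy P with 4.4280.

4.43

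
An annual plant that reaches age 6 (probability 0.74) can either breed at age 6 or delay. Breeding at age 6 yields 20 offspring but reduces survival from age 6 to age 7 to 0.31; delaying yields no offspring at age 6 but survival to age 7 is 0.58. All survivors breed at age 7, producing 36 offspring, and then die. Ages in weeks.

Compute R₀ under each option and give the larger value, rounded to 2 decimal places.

23.06

breed at age 6: R₀ = 0.74 × (20 + 0.31 × 36) = 0.74 × 31.1600 = 23.0584
delay to age 7: R₀ = 0.74 × (0.58 × 36) = 0.74 × 20.8800 = 15.4512
Higher: breed at age 6 (23.0584).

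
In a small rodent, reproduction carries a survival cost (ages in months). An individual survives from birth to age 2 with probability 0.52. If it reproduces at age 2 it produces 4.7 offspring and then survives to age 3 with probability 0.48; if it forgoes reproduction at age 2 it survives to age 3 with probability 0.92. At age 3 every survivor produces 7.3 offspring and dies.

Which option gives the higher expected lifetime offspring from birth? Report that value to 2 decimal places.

breed at age 2: R₀ = 0.52 × (4.7 + 0.48 × 7.3) = 0.52 × 8.2040 = 4.2661
delay to age 3: R₀ = 0.52 × (0.92 × 7.3) = 0.52 × 6.7160 = 3.4923
Higher: breed at age 2 (4.2661).

4.27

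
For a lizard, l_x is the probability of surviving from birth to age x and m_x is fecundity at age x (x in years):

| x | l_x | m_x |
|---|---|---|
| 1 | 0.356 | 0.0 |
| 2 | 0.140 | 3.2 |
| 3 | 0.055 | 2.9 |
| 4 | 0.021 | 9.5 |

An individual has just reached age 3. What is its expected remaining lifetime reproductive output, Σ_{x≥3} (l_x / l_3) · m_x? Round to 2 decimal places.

6.53

l_3 = 0.055. Conditional survival from age 3 to x is l_x / l_3.
  x=3: (0.055/0.055) × 2.9 = 2.9000
  x=4: (0.021/0.055) × 9.5 = 3.6273
Sum = 2.9000 + 3.6273 = 6.5273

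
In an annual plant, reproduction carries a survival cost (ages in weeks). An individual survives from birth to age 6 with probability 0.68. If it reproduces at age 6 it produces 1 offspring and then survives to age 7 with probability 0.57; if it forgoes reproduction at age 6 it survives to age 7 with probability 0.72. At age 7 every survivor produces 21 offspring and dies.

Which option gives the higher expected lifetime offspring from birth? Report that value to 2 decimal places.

breed at age 6: R₀ = 0.68 × (1 + 0.57 × 21) = 0.68 × 12.9700 = 8.8196
delay to age 7: R₀ = 0.68 × (0.72 × 21) = 0.68 × 15.1200 = 10.2816
Higher: delay to age 7 (10.2816).

10.28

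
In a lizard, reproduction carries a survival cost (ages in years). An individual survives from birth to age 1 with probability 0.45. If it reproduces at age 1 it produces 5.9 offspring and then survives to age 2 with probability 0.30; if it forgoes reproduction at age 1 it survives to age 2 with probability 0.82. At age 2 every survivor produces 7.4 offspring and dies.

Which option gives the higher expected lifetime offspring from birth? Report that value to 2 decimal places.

breed at age 1: R₀ = 0.45 × (5.9 + 0.30 × 7.4) = 0.45 × 8.1200 = 3.6540
delay to age 2: R₀ = 0.45 × (0.82 × 7.4) = 0.45 × 6.0680 = 2.7306
Higher: breed at age 1 (3.6540).

3.65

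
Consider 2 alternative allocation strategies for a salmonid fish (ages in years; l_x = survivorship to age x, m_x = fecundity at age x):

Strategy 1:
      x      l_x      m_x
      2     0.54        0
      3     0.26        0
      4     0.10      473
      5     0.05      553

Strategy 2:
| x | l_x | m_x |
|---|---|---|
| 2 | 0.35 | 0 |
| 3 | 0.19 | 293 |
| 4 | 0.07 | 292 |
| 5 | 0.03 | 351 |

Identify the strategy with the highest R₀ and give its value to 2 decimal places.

86.64

Strategy 1: R₀ = 0.54×0 + 0.26×0 + 0.10×473 + 0.05×553 = 74.9500
Strategy 2: R₀ = 0.35×0 + 0.19×293 + 0.07×292 + 0.03×351 = 86.6400
Highest R₀: strategy 2 with 86.6400.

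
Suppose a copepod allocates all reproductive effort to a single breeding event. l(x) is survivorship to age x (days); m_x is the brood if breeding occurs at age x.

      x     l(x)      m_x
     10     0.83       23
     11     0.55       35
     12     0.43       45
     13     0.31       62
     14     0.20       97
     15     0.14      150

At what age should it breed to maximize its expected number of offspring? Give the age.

Expected offspring if breeding at age x = l(x) × m_x:
  age 10: 0.83 × 23 = 19.090
  age 11: 0.55 × 35 = 19.250
  age 12: 0.43 × 45 = 19.350
  age 13: 0.31 × 62 = 19.220
  age 14: 0.20 × 97 = 19.400
  age 15: 0.14 × 150 = 21.000
Maximum at age 15 (21.000).

15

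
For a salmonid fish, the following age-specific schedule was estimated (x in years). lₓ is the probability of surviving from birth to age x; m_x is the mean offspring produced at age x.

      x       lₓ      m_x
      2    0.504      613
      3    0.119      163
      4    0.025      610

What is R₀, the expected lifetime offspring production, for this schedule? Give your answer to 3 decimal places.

R₀ = Σ lₓ m_x:
  age 2: 0.504 × 613 = 308.9520
  age 3: 0.119 × 163 = 19.3970
  age 4: 0.025 × 610 = 15.2500
R₀ = 308.9520 + 19.3970 + 15.2500 = 343.5990

343.599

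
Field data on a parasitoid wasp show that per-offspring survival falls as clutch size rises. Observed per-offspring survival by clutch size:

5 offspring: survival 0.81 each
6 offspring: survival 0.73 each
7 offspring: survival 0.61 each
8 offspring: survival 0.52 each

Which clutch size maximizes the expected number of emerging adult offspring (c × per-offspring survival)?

Expected emerging adult offspring = c × s(c):
  c=5: 5 × 0.81 = 4.050
  c=6: 6 × 0.73 = 4.380
  c=7: 7 × 0.61 = 4.270
  c=8: 8 × 0.52 = 4.160
Maximum at c = 6 (4.380 emerging adult offspring).

6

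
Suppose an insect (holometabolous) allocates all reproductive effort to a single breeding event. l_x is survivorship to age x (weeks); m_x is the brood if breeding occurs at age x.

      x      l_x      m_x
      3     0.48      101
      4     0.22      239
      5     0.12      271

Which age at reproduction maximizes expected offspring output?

4

Expected offspring if breeding at age x = l_x × m_x:
  age 3: 0.48 × 101 = 48.480
  age 4: 0.22 × 239 = 52.580
  age 5: 0.12 × 271 = 32.520
Maximum at age 4 (52.580).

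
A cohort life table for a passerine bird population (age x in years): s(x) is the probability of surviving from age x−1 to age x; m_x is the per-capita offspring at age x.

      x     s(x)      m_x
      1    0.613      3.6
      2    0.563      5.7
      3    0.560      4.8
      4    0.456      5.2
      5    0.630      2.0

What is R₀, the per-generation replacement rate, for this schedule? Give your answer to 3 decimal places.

5.671

Survivorship from birth: l_x = s_1·s_2·…·s_x.
  l_1 = 0.61300
  l_2 = 0.34512
  l_3 = 0.19327
  l_4 = 0.08813
  l_5 = 0.05552
R₀ = Σ l_x m_x:
  age 1: 0.61300 × 3.6 = 2.2068
  age 2: 0.34512 × 5.7 = 1.9672
  age 3: 0.19327 × 4.8 = 0.9277
  age 4: 0.08813 × 5.2 = 0.4583
  age 5: 0.05552 × 2.0 = 0.1110
R₀ = 2.2068 + 1.9672 + 0.9277 + 0.4583 + 0.1110 = 5.6710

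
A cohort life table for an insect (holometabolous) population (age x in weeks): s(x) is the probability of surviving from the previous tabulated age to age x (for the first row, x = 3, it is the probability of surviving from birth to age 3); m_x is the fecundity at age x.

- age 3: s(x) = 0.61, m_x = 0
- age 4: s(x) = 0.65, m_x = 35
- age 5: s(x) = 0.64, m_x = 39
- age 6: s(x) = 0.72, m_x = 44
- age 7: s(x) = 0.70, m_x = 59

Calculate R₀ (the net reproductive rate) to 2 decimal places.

Survivorship from birth: l_x = s_3·s_4·…·s_x.
  l_3 = 0.61000
  l_4 = 0.39650
  l_5 = 0.25376
  l_6 = 0.18271
  l_7 = 0.12790
R₀ = Σ l_x m_x:
  age 3: 0.61000 × 0 = 0.0000
  age 4: 0.39650 × 35 = 13.8775
  age 5: 0.25376 × 39 = 9.8966
  age 6: 0.18271 × 44 = 8.0392
  age 7: 0.12790 × 59 = 7.5461
R₀ = 0.0000 + 13.8775 + 9.8966 + 8.0392 + 7.5461 = 39.3595

39.36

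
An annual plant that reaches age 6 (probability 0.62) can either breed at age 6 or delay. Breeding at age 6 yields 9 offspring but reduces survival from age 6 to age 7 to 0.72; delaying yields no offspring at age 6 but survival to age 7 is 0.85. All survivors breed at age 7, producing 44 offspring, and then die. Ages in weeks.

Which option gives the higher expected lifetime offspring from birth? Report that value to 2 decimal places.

25.22

breed at age 6: R₀ = 0.62 × (9 + 0.72 × 44) = 0.62 × 40.6800 = 25.2216
delay to age 7: R₀ = 0.62 × (0.85 × 44) = 0.62 × 37.4000 = 23.1880
Higher: breed at age 6 (25.2216).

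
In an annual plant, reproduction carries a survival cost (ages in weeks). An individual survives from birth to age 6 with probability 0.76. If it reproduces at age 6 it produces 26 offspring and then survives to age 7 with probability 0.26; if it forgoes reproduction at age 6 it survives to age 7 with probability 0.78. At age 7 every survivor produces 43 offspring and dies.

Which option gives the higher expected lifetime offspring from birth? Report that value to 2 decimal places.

breed at age 6: R₀ = 0.76 × (26 + 0.26 × 43) = 0.76 × 37.1800 = 28.2568
delay to age 7: R₀ = 0.76 × (0.78 × 43) = 0.76 × 33.5400 = 25.4904
Higher: breed at age 6 (28.2568).

28.26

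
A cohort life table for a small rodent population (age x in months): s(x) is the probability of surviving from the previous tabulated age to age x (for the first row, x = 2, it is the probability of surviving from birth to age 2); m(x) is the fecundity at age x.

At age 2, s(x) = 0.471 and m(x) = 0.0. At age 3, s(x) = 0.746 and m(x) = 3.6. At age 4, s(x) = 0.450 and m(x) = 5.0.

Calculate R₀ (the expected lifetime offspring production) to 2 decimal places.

2.06

Survivorship from birth: l_x = s_2·s_3·…·s_x.
  l_2 = 0.47100
  l_3 = 0.35137
  l_4 = 0.15811
R₀ = Σ l_x m(x):
  age 2: 0.47100 × 0.0 = 0.0000
  age 3: 0.35137 × 3.6 = 1.2649
  age 4: 0.15811 × 5.0 = 0.7905
R₀ = 0.0000 + 1.2649 + 0.7905 = 2.0555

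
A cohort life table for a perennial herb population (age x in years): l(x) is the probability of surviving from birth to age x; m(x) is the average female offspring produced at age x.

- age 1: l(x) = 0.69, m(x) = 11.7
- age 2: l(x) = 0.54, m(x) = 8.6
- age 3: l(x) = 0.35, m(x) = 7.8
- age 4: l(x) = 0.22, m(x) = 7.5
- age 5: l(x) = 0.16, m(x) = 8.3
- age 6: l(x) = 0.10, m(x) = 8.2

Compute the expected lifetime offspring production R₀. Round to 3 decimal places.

19.245

R₀ = Σ l(x) m(x):
  age 1: 0.69 × 11.7 = 8.0730
  age 2: 0.54 × 8.6 = 4.6440
  age 3: 0.35 × 7.8 = 2.7300
  age 4: 0.22 × 7.5 = 1.6500
  age 5: 0.16 × 8.3 = 1.3280
  age 6: 0.10 × 8.2 = 0.8200
R₀ = 8.0730 + 4.6440 + 2.7300 + 1.6500 + 1.3280 + 0.8200 = 19.2450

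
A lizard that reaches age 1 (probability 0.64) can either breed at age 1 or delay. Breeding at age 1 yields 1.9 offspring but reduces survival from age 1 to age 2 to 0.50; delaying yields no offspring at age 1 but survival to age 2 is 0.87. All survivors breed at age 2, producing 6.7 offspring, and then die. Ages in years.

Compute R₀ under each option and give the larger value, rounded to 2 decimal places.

3.73

breed at age 1: R₀ = 0.64 × (1.9 + 0.50 × 6.7) = 0.64 × 5.2500 = 3.3600
delay to age 2: R₀ = 0.64 × (0.87 × 6.7) = 0.64 × 5.8290 = 3.7306
Higher: delay to age 2 (3.7306).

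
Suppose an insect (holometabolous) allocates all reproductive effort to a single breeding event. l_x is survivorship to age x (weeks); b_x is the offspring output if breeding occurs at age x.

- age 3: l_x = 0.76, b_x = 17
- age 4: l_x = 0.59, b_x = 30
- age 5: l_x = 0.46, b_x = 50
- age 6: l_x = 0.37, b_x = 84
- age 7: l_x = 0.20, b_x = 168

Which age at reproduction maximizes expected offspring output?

Expected offspring if breeding at age x = l_x × b_x:
  age 3: 0.76 × 17 = 12.920
  age 4: 0.59 × 30 = 17.700
  age 5: 0.46 × 50 = 23.000
  age 6: 0.37 × 84 = 31.080
  age 7: 0.20 × 168 = 33.600
Maximum at age 7 (33.600).

7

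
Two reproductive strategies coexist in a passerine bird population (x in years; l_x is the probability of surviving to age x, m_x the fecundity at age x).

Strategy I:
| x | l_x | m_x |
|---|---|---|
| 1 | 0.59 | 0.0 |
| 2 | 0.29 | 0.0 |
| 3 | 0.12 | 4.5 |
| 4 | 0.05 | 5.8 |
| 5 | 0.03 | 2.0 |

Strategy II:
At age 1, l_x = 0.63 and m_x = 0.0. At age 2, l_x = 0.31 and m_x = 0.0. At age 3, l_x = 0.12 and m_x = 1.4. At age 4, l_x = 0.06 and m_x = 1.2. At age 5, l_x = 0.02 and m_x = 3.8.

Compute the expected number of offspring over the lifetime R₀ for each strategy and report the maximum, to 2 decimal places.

0.89

Strategy I: R₀ = 0.59×0.0 + 0.29×0.0 + 0.12×4.5 + 0.05×5.8 + 0.03×2.0 = 0.8900
Strategy II: R₀ = 0.63×0.0 + 0.31×0.0 + 0.12×1.4 + 0.06×1.2 + 0.02×3.8 = 0.3160
Highest R₀: strategy I with 0.8900.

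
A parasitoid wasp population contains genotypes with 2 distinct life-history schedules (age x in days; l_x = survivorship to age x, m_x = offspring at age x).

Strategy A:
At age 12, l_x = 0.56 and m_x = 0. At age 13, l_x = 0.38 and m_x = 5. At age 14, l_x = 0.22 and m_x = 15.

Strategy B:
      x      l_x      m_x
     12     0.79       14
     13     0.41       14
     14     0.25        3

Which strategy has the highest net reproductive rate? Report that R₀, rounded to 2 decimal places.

17.55

Strategy A: R₀ = 0.56×0 + 0.38×5 + 0.22×15 = 5.2000
Strategy B: R₀ = 0.79×14 + 0.41×14 + 0.25×3 = 17.5500
Highest R₀: strategy B with 17.5500.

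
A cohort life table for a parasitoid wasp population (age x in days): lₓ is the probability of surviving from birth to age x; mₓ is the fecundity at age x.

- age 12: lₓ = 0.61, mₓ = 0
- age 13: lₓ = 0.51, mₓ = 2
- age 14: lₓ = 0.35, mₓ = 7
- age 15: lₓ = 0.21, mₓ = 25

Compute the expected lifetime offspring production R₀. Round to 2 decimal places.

R₀ = Σ lₓ mₓ:
  age 12: 0.61 × 0 = 0.0000
  age 13: 0.51 × 2 = 1.0200
  age 14: 0.35 × 7 = 2.4500
  age 15: 0.21 × 25 = 5.2500
R₀ = 0.0000 + 1.0200 + 2.4500 + 5.2500 = 8.7200

8.72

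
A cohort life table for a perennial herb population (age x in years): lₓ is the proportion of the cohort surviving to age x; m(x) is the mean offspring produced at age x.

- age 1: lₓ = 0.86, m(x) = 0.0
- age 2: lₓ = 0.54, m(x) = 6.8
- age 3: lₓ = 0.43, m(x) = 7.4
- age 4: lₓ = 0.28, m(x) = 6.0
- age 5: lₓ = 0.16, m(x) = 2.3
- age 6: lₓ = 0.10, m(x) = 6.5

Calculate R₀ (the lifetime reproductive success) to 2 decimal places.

R₀ = Σ lₓ m(x):
  age 1: 0.86 × 0.0 = 0.0000
  age 2: 0.54 × 6.8 = 3.6720
  age 3: 0.43 × 7.4 = 3.1820
  age 4: 0.28 × 6.0 = 1.6800
  age 5: 0.16 × 2.3 = 0.3680
  age 6: 0.10 × 6.5 = 0.6500
R₀ = 0.0000 + 3.6720 + 3.1820 + 1.6800 + 0.3680 + 0.6500 = 9.5520

9.55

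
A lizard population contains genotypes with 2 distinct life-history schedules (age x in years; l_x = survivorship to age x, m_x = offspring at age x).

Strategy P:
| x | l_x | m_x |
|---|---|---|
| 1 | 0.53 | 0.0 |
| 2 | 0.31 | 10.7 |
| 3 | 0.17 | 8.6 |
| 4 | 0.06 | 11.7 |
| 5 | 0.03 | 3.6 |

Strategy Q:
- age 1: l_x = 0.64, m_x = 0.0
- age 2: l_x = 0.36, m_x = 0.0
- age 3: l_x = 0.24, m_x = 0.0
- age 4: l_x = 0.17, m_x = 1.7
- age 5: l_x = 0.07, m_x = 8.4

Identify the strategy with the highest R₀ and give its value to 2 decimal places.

Strategy P: R₀ = 0.53×0.0 + 0.31×10.7 + 0.17×8.6 + 0.06×11.7 + 0.03×3.6 = 5.5890
Strategy Q: R₀ = 0.64×0.0 + 0.36×0.0 + 0.24×0.0 + 0.17×1.7 + 0.07×8.4 = 0.8770
Highest R₀: strategy P with 5.5890.

5.59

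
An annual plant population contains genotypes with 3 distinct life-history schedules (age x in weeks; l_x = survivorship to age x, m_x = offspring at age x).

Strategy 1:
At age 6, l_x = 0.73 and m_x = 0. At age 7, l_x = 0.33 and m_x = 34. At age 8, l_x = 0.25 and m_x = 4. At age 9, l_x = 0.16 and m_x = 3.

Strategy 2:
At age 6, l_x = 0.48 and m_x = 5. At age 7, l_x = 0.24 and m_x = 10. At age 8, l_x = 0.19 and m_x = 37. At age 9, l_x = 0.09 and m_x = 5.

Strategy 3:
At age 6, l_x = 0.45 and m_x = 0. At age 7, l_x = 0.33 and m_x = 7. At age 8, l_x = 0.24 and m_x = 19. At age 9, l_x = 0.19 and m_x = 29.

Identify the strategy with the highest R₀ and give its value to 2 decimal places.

12.70

Strategy 1: R₀ = 0.73×0 + 0.33×34 + 0.25×4 + 0.16×3 = 12.7000
Strategy 2: R₀ = 0.48×5 + 0.24×10 + 0.19×37 + 0.09×5 = 12.2800
Strategy 3: R₀ = 0.45×0 + 0.33×7 + 0.24×19 + 0.19×29 = 12.3800
Highest R₀: strategy 1 with 12.7000.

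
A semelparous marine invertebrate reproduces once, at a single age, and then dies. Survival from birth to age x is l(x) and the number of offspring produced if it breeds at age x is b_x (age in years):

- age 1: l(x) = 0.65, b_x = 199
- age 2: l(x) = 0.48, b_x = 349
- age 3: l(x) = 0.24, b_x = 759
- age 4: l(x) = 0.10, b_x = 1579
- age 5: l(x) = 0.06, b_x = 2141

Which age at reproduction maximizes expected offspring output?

3

Expected offspring if breeding at age x = l(x) × b_x:
  age 1: 0.65 × 199 = 129.350
  age 2: 0.48 × 349 = 167.520
  age 3: 0.24 × 759 = 182.160
  age 4: 0.10 × 1579 = 157.900
  age 5: 0.06 × 2141 = 128.460
Maximum at age 3 (182.160).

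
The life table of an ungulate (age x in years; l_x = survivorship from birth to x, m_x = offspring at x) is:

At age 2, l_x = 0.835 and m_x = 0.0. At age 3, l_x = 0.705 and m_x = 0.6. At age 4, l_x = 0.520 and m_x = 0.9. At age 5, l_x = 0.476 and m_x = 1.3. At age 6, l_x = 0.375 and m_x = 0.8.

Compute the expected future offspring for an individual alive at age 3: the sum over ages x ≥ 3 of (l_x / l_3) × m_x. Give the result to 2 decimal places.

l_3 = 0.705. Conditional survival from age 3 to x is l_x / l_3.
  x=3: (0.705/0.705) × 0.6 = 0.6000
  x=4: (0.520/0.705) × 0.9 = 0.6638
  x=5: (0.476/0.705) × 1.3 = 0.8777
  x=6: (0.375/0.705) × 0.8 = 0.4255
Sum = 0.6000 + 0.6638 + 0.8777 + 0.4255 = 2.5671

2.57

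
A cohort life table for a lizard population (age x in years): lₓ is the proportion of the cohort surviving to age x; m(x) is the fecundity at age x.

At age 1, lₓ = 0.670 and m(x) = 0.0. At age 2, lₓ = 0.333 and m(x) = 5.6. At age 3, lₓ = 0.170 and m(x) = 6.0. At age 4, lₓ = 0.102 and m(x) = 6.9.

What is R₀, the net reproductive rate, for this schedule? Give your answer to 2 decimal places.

3.59

R₀ = Σ lₓ m(x):
  age 1: 0.670 × 0.0 = 0.0000
  age 2: 0.333 × 5.6 = 1.8648
  age 3: 0.170 × 6.0 = 1.0200
  age 4: 0.102 × 6.9 = 0.7038
R₀ = 0.0000 + 1.8648 + 1.0200 + 0.7038 = 3.5886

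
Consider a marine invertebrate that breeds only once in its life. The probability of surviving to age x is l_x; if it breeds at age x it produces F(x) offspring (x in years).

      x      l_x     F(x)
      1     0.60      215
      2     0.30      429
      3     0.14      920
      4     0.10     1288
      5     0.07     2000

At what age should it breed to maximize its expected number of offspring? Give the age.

Expected offspring if breeding at age x = l_x × F(x):
  age 1: 0.60 × 215 = 129.000
  age 2: 0.30 × 429 = 128.700
  age 3: 0.14 × 920 = 128.800
  age 4: 0.10 × 1288 = 128.800
  age 5: 0.07 × 2000 = 140.000
Maximum at age 5 (140.000).

5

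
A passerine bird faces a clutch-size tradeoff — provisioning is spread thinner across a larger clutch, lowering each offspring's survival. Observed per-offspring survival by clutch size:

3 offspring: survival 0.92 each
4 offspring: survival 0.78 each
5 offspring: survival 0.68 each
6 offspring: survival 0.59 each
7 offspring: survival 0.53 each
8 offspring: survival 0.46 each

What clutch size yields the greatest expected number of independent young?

Expected independent young = c × s(c):
  c=3: 3 × 0.92 = 2.760
  c=4: 4 × 0.78 = 3.120
  c=5: 5 × 0.68 = 3.400
  c=6: 6 × 0.59 = 3.540
  c=7: 7 × 0.53 = 3.710
  c=8: 8 × 0.46 = 3.680
Maximum at c = 7 (3.710 independent young).

7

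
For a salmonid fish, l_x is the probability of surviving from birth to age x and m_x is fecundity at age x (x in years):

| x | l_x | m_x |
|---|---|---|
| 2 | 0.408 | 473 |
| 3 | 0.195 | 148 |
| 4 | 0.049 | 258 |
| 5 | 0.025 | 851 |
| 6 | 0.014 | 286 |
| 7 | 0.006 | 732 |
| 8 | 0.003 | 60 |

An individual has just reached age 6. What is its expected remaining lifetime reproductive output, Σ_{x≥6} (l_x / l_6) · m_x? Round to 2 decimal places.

612.57

l_6 = 0.014. Conditional survival from age 6 to x is l_x / l_6.
  x=6: (0.014/0.014) × 286 = 286.0000
  x=7: (0.006/0.014) × 732 = 313.7143
  x=8: (0.003/0.014) × 60 = 12.8571
Sum = 286.0000 + 313.7143 + 12.8571 = 612.5714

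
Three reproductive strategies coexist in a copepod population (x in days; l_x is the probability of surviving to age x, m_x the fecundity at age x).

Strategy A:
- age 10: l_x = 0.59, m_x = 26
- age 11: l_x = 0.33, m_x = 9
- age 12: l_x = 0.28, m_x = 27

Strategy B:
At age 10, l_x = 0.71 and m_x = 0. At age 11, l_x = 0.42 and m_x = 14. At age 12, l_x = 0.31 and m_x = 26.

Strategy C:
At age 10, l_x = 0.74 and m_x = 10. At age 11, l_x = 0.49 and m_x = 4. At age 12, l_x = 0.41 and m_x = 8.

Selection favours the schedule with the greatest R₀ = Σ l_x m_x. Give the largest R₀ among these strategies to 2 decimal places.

Strategy A: R₀ = 0.59×26 + 0.33×9 + 0.28×27 = 25.8700
Strategy B: R₀ = 0.71×0 + 0.42×14 + 0.31×26 = 13.9400
Strategy C: R₀ = 0.74×10 + 0.49×4 + 0.41×8 = 12.6400
Highest R₀: strategy A with 25.8700.

25.87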